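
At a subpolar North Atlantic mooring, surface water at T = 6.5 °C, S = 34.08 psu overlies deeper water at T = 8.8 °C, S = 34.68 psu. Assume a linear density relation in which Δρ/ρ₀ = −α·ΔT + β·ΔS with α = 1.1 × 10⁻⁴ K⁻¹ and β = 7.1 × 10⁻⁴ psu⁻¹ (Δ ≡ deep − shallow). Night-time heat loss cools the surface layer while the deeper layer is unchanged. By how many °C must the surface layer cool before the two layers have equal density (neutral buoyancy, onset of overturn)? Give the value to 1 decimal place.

1.6 °C

Neutral buoyancy requires Δρ = 0, i.e. −α(T_deep − T_surf′) + β(S_deep − S_surf) = 0.
T_surf′ = T_deep − (β/α)·ΔS = 8.8 − (7.1 × 10⁻⁴/1.1 × 10⁻⁴)·(+0.60) = 4.927 °C.
Cooling required: 6.5 − (4.927) = 1.573 °C.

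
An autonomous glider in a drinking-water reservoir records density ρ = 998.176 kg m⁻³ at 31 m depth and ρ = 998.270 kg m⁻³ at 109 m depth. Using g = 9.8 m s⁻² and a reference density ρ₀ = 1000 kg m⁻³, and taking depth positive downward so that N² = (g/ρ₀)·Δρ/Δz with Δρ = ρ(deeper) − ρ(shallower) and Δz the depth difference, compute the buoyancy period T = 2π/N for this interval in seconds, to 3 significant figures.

Δρ = 998.270 − 998.176 = 0.094 kg m⁻³ over Δz = 109 − 31 = 78 m.
N² = (9.8/1000) × (0.094/78) = 1.1810 × 10⁻⁵ s⁻².
N = √(1.1810 × 10⁻⁵) = 3.4366 × 10⁻³ rad s⁻¹, so T = 2π/N = 1.8283 × 10³ s ≈ 1.83 × 10³ s.

1.83 × 10³ s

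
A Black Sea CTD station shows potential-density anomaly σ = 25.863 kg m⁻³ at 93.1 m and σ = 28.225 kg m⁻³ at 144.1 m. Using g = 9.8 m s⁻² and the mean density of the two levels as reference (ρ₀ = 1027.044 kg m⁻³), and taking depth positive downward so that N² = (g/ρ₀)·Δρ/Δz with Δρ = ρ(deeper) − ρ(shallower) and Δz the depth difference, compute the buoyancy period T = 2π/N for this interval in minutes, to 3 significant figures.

Δρ = 1028.225 − 1025.863 = 2.362 kg m⁻³ over Δz = 144.1 − 93.1 = 51 m.
N² = (9.8/1027.044) × (2.362/51) = 4.4192 × 10⁻⁴ s⁻².
N = √(4.4192 × 10⁻⁴) = 0.021022 rad s⁻¹, so T = 2π/N = 298.89 s = 4.9815 min ≈ 4.98 min.

4.98 min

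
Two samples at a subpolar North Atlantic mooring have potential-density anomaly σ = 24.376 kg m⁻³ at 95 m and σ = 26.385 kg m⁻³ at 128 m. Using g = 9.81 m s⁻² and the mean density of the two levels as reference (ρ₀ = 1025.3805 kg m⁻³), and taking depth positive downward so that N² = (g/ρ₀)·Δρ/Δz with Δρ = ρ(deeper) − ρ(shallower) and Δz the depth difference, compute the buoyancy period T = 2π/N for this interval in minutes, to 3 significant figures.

4.34 min

Δρ = 1026.385 − 1024.376 = 2.009 kg m⁻³ over Δz = 128 − 95 = 33 m.
N² = (9.81/1025.3805) × (2.009/33) = 5.8244 × 10⁻⁴ s⁻².
N = √(5.8244 × 10⁻⁴) = 0.024134 rad s⁻¹, so T = 2π/N = 260.35 s = 4.3392 min ≈ 4.34 min.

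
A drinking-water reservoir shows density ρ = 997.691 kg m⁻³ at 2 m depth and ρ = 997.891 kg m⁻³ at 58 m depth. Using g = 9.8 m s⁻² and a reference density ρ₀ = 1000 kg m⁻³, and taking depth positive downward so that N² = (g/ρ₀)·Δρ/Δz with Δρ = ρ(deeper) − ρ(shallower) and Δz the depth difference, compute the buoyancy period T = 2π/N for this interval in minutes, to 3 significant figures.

17.7 min

Δρ = 997.891 − 997.691 = 0.200 kg m⁻³ over Δz = 58 − 2 = 56 m.
N² = (9.8/1000) × (0.200/56) = 3.5000 × 10⁻⁵ s⁻².
N = √(3.5000 × 10⁻⁵) = 5.9161 × 10⁻³ rad s⁻¹, so T = 2π/N = 1.0620 × 10³ s = 17.700 min ≈ 17.7 min.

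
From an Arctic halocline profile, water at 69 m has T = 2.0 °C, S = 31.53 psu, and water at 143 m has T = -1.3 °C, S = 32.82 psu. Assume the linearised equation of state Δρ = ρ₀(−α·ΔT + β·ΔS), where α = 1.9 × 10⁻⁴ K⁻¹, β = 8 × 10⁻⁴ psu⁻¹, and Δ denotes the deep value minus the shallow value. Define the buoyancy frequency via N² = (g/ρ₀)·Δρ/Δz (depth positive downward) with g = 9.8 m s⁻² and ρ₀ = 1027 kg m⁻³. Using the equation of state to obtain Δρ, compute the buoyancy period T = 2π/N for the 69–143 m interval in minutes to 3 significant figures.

7.06 min

ΔT = -3.3 K, ΔS = +1.29 psu (deep − shallow).
Δρ/ρ₀ = −αΔT + βΔS = 6.27 × 10⁻⁴ + 1.032 × 10⁻³ = 1.659 × 10⁻³, so Δρ ≈ 1.704 kg m⁻³.
N² = (g/ρ₀)·Δρ/Δz = g·(Δρ/ρ₀)/Δz = 9.8 × 1.659 × 10⁻³ / 74 = 2.1971 × 10⁻⁴ s⁻².
N = √(2.1971 × 10⁻⁴) = 0.014823 rad s⁻¹ → T = 2π/N = 423.88 s = 7.0647 min ≈ 7.06 min.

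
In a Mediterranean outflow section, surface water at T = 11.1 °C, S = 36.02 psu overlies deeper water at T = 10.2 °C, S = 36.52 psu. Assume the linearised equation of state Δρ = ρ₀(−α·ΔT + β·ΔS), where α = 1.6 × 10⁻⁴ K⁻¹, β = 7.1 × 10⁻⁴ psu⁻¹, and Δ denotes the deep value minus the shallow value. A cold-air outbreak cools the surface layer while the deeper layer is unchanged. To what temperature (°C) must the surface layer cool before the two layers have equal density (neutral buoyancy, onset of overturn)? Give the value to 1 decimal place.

8.0 °C

Neutral buoyancy requires Δρ = 0, i.e. −α(T_deep − T_surf′) + β(S_deep − S_surf) = 0.
T_surf′ = T_deep − (β/α)·ΔS = 10.2 − (7.1 × 10⁻⁴/1.6 × 10⁻⁴)·(+0.50) = 7.981 °C.
Cooling required: 11.1 − (7.981) = 3.119 °C.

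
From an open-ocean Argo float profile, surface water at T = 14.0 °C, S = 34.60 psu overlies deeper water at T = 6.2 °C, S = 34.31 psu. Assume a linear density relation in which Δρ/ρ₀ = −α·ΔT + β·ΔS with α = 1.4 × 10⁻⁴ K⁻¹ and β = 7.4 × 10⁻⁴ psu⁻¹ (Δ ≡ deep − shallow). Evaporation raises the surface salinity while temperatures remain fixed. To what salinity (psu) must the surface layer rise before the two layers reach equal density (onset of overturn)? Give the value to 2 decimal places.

35.79 psu

Neutral buoyancy requires −α(T_deep − T_surf) + β(S_deep − S_surf′) = 0.
S_surf′ = S_deep − (α/β)·ΔT = 34.31 − (1.4 × 10⁻⁴/7.4 × 10⁻⁴)·(-7.8) = 35.7857 psu.
Increase required: 35.7857 − 34.60 = 1.1857 psu.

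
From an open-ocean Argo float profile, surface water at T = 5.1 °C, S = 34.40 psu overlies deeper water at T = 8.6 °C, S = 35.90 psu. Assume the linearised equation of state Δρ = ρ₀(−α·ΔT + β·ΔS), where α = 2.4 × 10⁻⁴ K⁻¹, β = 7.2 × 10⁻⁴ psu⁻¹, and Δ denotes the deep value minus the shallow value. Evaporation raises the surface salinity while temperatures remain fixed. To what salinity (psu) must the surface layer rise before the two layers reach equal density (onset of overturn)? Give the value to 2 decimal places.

34.73 psu

Neutral buoyancy requires −α(T_deep − T_surf) + β(S_deep − S_surf′) = 0.
S_surf′ = S_deep − (α/β)·ΔT = 35.90 − (2.4 × 10⁻⁴/7.2 × 10⁻⁴)·(+3.5) = 34.7333 psu.
Increase required: 34.7333 − 34.40 = 0.3333 psu.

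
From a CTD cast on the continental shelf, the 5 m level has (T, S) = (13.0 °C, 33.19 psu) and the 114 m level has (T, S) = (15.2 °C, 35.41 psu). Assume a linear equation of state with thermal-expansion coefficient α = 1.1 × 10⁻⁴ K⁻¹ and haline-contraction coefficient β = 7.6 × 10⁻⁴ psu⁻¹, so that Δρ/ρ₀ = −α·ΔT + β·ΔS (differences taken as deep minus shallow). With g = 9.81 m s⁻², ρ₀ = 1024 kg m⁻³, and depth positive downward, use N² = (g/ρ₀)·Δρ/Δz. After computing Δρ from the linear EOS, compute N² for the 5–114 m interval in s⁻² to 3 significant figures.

1.30 × 10⁻⁴ s⁻²

ΔT = +2.2 K, ΔS = +2.22 psu (deep − shallow).
Δρ/ρ₀ = −αΔT + βΔS = -2.42 × 10⁻⁴ + 1.6872 × 10⁻³ = 1.4452 × 10⁻³, so Δρ ≈ 1.480 kg m⁻³.
N² = (g/ρ₀)·Δρ/Δz = g·(Δρ/ρ₀)/Δz = 9.81 × 1.4452 × 10⁻³ / 109 = 1.3007 × 10⁻⁴ s⁻² ≈ 1.30 × 10⁻⁴ s⁻².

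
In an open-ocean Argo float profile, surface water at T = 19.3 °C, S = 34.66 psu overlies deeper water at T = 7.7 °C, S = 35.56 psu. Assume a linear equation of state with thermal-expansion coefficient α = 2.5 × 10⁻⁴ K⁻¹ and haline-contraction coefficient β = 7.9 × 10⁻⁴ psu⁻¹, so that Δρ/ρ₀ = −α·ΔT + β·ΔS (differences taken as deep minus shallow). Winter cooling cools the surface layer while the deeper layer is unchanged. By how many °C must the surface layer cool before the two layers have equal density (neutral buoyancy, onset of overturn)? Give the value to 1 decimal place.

14.4 °C

Neutral buoyancy requires Δρ = 0, i.e. −α(T_deep − T_surf′) + β(S_deep − S_surf) = 0.
T_surf′ = T_deep − (β/α)·ΔS = 7.7 − (7.9 × 10⁻⁴/2.5 × 10⁻⁴)·(+0.90) = 4.856 °C.
Cooling required: 19.3 − (4.856) = 14.444 °C.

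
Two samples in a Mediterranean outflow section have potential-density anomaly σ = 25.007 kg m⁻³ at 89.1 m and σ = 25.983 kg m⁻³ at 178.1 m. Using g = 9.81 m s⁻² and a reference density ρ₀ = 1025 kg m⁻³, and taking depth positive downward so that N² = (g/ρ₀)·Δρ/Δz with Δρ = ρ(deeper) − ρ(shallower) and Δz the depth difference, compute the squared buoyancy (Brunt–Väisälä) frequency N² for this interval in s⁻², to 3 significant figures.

Δρ = 1025.983 − 1025.007 = 0.976 kg m⁻³ over Δz = 178.1 − 89.1 = 89 m.
N² = (9.81/1025) × (0.976/89) = 1.0496 × 10⁻⁴ s⁻² ≈ 1.05 × 10⁻⁴ s⁻².

1.05 × 10⁻⁴ s⁻²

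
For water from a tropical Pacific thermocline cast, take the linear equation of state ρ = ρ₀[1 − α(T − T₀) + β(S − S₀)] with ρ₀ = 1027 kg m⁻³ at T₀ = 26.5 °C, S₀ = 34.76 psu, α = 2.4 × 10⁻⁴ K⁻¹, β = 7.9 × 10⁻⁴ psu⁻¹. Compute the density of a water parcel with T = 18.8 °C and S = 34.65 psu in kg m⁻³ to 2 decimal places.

1028.81 kg m⁻³

T − T₀ = -7.7 K, S − S₀ = -0.11 psu.
Bracket = 1 − α·(-7.7) + β·(-0.11) = 1 + (1.7611 × 10⁻³) = 1.0017611.
ρ = 1027 × 1.0017611 = 1028.81 kg m⁻³.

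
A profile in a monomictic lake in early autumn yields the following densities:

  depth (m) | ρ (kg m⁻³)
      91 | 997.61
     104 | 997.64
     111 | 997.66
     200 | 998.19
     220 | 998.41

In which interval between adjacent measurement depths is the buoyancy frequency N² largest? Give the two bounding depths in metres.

200–220 m

Compute the density gradient over each adjacent pair:
  91–104 m: Δρ/Δz = 0.03/13 = 2.3 × 10⁻³ kg m⁻⁴
  104–111 m: Δρ/Δz = 0.02/7 = 2.9 × 10⁻³ kg m⁻⁴
  111–200 m: Δρ/Δz = 0.53/89 = 6.0 × 10⁻³ kg m⁻⁴
  200–220 m: Δρ/Δz = 0.22/20 = 0.011 kg m⁻⁴
The largest gradient is in the 200–220 m interval — the pycnocline.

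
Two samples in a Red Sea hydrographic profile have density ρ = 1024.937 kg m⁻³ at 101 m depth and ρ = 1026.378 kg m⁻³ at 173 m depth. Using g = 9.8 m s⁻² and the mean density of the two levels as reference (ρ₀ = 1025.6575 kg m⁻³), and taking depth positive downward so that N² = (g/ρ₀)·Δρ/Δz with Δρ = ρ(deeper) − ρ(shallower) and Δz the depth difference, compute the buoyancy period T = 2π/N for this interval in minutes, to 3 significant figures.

7.57 min

Δρ = 1026.378 − 1024.937 = 1.441 kg m⁻³ over Δz = 173 − 101 = 72 m.
N² = (9.8/1025.6575) × (1.441/72) = 1.9123 × 10⁻⁴ s⁻².
N = √(1.9123 × 10⁻⁴) = 0.013829 rad s⁻¹, so T = 2π/N = 454.35 s = 7.5725 min ≈ 7.57 min.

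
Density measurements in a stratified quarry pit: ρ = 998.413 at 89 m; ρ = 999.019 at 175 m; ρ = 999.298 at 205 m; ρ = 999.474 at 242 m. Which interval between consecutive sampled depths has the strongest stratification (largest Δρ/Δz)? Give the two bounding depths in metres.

175–205 m

Compute the density gradient over each adjacent pair:
  89–175 m: Δρ/Δz = 0.606/86 = 7.0 × 10⁻³ kg m⁻⁴
  175–205 m: Δρ/Δz = 0.279/30 = 9.3 × 10⁻³ kg m⁻⁴
  205–242 m: Δρ/Δz = 0.176/37 = 4.8 × 10⁻³ kg m⁻⁴
The largest gradient is in the 175–205 m interval — the pycnocline.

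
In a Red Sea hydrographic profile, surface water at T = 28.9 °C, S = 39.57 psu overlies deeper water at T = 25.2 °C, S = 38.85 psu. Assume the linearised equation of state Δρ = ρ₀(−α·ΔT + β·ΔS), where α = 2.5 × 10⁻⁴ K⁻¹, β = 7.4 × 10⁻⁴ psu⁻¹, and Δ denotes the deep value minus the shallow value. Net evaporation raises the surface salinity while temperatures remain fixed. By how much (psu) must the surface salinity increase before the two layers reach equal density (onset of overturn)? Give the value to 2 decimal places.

Neutral buoyancy requires −α(T_deep − T_surf) + β(S_deep − S_surf′) = 0.
S_surf′ = S_deep − (α/β)·ΔT = 38.85 − (2.5 × 10⁻⁴/7.4 × 10⁻⁴)·(-3.7) = 40.1000 psu.
Increase required: 40.1000 − 39.57 = 0.5300 psu.

0.53 psu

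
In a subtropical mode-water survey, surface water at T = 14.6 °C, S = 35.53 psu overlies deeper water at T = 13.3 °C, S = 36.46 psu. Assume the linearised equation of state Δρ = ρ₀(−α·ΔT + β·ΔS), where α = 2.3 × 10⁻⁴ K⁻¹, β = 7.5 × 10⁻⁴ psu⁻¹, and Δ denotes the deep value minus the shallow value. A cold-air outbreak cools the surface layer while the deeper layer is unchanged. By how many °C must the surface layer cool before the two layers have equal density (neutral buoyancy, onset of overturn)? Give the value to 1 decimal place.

4.3 °C

Neutral buoyancy requires Δρ = 0, i.e. −α(T_deep − T_surf′) + β(S_deep − S_surf) = 0.
T_surf′ = T_deep − (β/α)·ΔS = 13.3 − (7.5 × 10⁻⁴/2.3 × 10⁻⁴)·(+0.93) = 10.267 °C.
Cooling required: 14.6 − (10.267) = 4.333 °C.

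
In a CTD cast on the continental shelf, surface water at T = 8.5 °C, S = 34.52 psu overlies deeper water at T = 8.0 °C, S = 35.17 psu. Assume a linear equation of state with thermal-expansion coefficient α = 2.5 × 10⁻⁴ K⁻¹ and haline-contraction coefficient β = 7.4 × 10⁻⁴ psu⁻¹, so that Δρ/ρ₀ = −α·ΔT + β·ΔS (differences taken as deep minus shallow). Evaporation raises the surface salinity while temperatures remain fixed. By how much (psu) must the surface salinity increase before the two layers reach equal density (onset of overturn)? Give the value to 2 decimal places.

Neutral buoyancy requires −α(T_deep − T_surf) + β(S_deep − S_surf′) = 0.
S_surf′ = S_deep − (α/β)·ΔT = 35.17 − (2.5 × 10⁻⁴/7.4 × 10⁻⁴)·(-0.5) = 35.3389 psu.
Increase required: 35.3389 − 34.52 = 0.8189 psu.

0.82 psu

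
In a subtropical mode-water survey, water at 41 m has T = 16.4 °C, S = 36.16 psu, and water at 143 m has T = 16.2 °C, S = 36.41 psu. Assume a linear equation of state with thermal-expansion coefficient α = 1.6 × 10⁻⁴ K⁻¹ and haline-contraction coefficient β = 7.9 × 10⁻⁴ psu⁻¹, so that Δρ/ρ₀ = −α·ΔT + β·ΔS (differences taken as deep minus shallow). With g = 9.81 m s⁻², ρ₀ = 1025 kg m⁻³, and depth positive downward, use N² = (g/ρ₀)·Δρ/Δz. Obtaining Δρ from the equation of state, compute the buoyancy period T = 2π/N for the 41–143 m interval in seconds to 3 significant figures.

1.34 × 10³ s

ΔT = -0.2 K, ΔS = +0.25 psu (deep − shallow).
Δρ/ρ₀ = −αΔT + βΔS = 3.20 × 10⁻⁵ + 1.975 × 10⁻⁴ = 2.295 × 10⁻⁴, so Δρ ≈ 0.2352 kg m⁻³.
N² = (g/ρ₀)·Δρ/Δz = g·(Δρ/ρ₀)/Δz = 9.81 × 2.295 × 10⁻⁴ / 102 = 2.2073 × 10⁻⁵ s⁻².
N = √(2.2073 × 10⁻⁵) = 4.6982 × 10⁻³ rad s⁻¹ → T = 2π/N = 1.3374 × 10³ s ≈ 1.34 × 10³ s.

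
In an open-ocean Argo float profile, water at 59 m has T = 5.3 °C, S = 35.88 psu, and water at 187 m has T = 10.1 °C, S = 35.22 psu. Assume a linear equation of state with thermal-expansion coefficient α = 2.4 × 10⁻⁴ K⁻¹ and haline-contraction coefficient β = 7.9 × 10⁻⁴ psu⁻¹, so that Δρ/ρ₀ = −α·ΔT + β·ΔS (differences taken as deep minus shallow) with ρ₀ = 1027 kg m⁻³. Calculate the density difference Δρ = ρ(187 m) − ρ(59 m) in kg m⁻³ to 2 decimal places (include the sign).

-1.72 kg m⁻³

ΔT = +4.8 K, ΔS = -0.66 psu (deep − shallow).
Δρ/ρ₀ = −(2.4 × 10⁻⁴)(+4.8) + (7.9 × 10⁻⁴)(-0.66) = -1.6734 × 10⁻³.
Δρ = 1027 × (-1.6734 × 10⁻³) = -1.72 kg m⁻³.
Negative Δρ: lighter below, statically unstable.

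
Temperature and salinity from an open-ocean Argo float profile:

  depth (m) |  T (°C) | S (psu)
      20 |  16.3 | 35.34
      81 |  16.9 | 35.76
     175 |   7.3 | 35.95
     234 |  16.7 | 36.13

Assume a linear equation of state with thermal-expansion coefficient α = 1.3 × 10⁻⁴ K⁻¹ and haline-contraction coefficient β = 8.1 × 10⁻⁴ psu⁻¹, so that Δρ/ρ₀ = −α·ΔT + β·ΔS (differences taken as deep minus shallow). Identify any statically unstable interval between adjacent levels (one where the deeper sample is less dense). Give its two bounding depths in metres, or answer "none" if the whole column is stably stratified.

Evaluate Δρ/ρ₀ = −αΔT + βΔS across each adjacent pair:
  20–81 m: −αΔT+βΔS = −(1.3 × 10⁻⁴)(+0.6)+(8.1 × 10⁻⁴)(+0.42) = 2.6 × 10⁻⁴ → stable
  81–175 m: −αΔT+βΔS = −(1.3 × 10⁻⁴)(-9.6)+(8.1 × 10⁻⁴)(+0.19) = 1.4 × 10⁻³ → stable
  175–234 m: −αΔT+βΔS = −(1.3 × 10⁻⁴)(+9.4)+(8.1 × 10⁻⁴)(+0.18) = -1.1 × 10⁻³ → UNSTABLE
The 175–234 m interval has Δρ < 0: lighter water underlies denser water.

175–234 m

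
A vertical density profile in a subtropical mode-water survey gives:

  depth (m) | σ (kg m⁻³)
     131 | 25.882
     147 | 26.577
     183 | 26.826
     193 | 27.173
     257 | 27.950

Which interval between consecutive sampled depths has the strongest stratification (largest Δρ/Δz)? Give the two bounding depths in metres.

131–147 m

Compute the density gradient over each adjacent pair:
  131–147 m: Δρ/Δz = 0.695/16 = 0.043 kg m⁻⁴
  147–183 m: Δρ/Δz = 0.249/36 = 6.9 × 10⁻³ kg m⁻⁴
  183–193 m: Δρ/Δz = 0.347/10 = 0.035 kg m⁻⁴
  193–257 m: Δρ/Δz = 0.777/64 = 0.012 kg m⁻⁴
The largest gradient is in the 131–147 m interval — the pycnocline.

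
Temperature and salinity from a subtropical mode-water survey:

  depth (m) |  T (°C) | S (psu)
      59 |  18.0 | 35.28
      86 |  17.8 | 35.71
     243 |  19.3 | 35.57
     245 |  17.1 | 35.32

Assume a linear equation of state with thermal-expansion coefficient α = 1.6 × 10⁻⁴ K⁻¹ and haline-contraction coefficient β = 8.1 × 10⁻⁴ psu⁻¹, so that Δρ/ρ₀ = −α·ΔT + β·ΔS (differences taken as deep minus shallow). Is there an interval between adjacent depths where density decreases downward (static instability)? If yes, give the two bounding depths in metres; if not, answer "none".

86–243 m

Evaluate Δρ/ρ₀ = −αΔT + βΔS across each adjacent pair:
  59–86 m: −αΔT+βΔS = −(1.6 × 10⁻⁴)(-0.2)+(8.1 × 10⁻⁴)(+0.43) = 3.8 × 10⁻⁴ → stable
  86–243 m: −αΔT+βΔS = −(1.6 × 10⁻⁴)(+1.5)+(8.1 × 10⁻⁴)(-0.14) = -3.5 × 10⁻⁴ → UNSTABLE
  243–245 m: −αΔT+βΔS = −(1.6 × 10⁻⁴)(-2.2)+(8.1 × 10⁻⁴)(-0.25) = 1.5 × 10⁻⁴ → stable
The 86–243 m interval has Δρ < 0: lighter water underlies denser water.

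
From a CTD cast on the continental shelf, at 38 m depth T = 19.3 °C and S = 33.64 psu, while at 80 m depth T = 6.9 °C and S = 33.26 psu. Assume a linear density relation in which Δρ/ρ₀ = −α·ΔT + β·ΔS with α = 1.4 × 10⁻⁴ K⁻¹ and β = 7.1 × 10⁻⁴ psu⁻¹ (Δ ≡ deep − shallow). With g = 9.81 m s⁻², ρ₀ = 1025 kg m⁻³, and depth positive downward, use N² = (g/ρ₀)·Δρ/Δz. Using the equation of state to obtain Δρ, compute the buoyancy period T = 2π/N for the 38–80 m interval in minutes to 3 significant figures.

5.66 min

ΔT = -12.4 K, ΔS = -0.38 psu (deep − shallow).
Δρ/ρ₀ = −αΔT + βΔS = 1.736 × 10⁻³ − 2.698 × 10⁻⁴ = 1.4662 × 10⁻³, so Δρ ≈ 1.503 kg m⁻³.
N² = (g/ρ₀)·Δρ/Δz = g·(Δρ/ρ₀)/Δz = 9.81 × 1.4662 × 10⁻³ / 42 = 3.4246 × 10⁻⁴ s⁻².
N = √(3.4246 × 10⁻⁴) = 0.018506 rad s⁻¹ → T = 2π/N = 339.52 s = 5.6587 min ≈ 5.66 min.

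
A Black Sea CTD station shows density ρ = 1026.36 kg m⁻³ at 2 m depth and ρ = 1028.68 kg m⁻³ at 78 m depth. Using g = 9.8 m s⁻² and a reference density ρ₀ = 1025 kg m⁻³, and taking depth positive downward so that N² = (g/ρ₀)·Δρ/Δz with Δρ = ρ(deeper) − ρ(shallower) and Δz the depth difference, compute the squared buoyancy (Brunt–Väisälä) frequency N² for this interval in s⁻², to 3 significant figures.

2.92 × 10⁻⁴ s⁻²

Δρ = 1028.68 − 1026.36 = 2.32 kg m⁻³ over Δz = 78 − 2 = 76 m.
N² = (9.8/1025) × (2.32/76) = 2.9186 × 10⁻⁴ s⁻² ≈ 2.92 × 10⁻⁴ s⁻².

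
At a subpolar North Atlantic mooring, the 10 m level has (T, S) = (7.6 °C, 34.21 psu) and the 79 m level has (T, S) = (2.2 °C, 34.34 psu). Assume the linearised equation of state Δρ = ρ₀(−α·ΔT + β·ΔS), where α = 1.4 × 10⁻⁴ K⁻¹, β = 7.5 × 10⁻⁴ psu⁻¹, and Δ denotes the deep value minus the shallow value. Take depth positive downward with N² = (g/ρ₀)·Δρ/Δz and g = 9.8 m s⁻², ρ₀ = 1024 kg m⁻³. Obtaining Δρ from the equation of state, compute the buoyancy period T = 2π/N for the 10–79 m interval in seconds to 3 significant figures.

571 s

ΔT = -5.4 K, ΔS = +0.13 psu (deep − shallow).
Δρ/ρ₀ = −αΔT + βΔS = 7.56 × 10⁻⁴ + 9.75 × 10⁻⁵ = 8.535 × 10⁻⁴, so Δρ ≈ 0.8740 kg m⁻³.
N² = (g/ρ₀)·Δρ/Δz = g·(Δρ/ρ₀)/Δz = 9.8 × 8.535 × 10⁻⁴ / 69 = 1.2122 × 10⁻⁴ s⁻².
N = √(1.2122 × 10⁻⁴) = 0.011010 rad s⁻¹ → T = 2π/N = 570.68 s ≈ 571 s.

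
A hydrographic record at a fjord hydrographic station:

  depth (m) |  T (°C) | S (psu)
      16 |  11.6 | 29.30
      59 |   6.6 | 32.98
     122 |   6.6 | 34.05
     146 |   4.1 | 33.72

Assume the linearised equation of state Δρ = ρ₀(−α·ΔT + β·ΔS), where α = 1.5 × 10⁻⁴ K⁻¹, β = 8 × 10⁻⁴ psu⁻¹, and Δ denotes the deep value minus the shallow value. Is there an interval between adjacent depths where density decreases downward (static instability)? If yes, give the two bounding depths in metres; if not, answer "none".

none

Evaluate Δρ/ρ₀ = −αΔT + βΔS across each adjacent pair:
  16–59 m: −αΔT+βΔS = −(1.5 × 10⁻⁴)(-5.0)+(8 × 10⁻⁴)(+3.68) = 3.7 × 10⁻³ → stable
  59–122 m: −αΔT+βΔS = −(1.5 × 10⁻⁴)(+0.0)+(8 × 10⁻⁴)(+1.07) = 8.6 × 10⁻⁴ → stable
  122–146 m: −αΔT+βΔS = −(1.5 × 10⁻⁴)(-2.5)+(8 × 10⁻⁴)(-0.33) = 1.1 × 10⁻⁴ → stable
Every interval has Δρ > 0: the column is stably stratified throughout.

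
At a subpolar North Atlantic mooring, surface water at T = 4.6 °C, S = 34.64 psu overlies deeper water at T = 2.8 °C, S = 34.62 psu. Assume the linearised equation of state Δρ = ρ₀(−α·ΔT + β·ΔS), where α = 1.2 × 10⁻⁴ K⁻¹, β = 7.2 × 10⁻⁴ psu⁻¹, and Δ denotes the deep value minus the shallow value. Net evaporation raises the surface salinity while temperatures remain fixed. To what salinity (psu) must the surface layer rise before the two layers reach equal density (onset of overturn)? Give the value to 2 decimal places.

Neutral buoyancy requires −α(T_deep − T_surf) + β(S_deep − S_surf′) = 0.
S_surf′ = S_deep − (α/β)·ΔT = 34.62 − (1.2 × 10⁻⁴/7.2 × 10⁻⁴)·(-1.8) = 34.9200 psu.
Increase required: 34.9200 − 34.64 = 0.2800 psu.

34.92 psu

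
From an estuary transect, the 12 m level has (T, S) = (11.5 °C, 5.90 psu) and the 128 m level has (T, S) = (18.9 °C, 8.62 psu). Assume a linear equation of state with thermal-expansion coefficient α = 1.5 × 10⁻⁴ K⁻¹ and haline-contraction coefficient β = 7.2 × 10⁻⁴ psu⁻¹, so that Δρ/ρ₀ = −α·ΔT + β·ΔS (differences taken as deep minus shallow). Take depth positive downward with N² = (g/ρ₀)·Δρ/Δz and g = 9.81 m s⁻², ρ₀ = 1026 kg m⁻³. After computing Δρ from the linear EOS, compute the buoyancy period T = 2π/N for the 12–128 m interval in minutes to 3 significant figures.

ΔT = +7.4 K, ΔS = +2.72 psu (deep − shallow).
Δρ/ρ₀ = −αΔT + βΔS = -1.11 × 10⁻³ + 1.9584 × 10⁻³ = 8.484 × 10⁻⁴, so Δρ ≈ 0.8705 kg m⁻³.
N² = (g/ρ₀)·Δρ/Δz = g·(Δρ/ρ₀)/Δz = 9.81 × 8.484 × 10⁻⁴ / 116 = 7.1748 × 10⁻⁵ s⁻².
N = √(7.1748 × 10⁻⁵) = 8.4704 × 10⁻³ rad s⁻¹ → T = 2π/N = 741.78 s = 12.363 min ≈ 12.4 min.

12.4 min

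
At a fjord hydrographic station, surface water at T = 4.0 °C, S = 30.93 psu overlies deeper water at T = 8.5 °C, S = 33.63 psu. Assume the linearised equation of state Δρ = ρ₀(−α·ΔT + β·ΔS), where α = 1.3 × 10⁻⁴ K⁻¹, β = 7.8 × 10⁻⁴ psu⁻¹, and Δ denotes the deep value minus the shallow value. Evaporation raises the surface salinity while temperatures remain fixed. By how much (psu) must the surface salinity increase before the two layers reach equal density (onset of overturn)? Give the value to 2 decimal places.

1.95 psu

Neutral buoyancy requires −α(T_deep − T_surf) + β(S_deep − S_surf′) = 0.
S_surf′ = S_deep − (α/β)·ΔT = 33.63 − (1.3 × 10⁻⁴/7.8 × 10⁻⁴)·(+4.5) = 32.8800 psu.
Increase required: 32.8800 − 30.93 = 1.9500 psu.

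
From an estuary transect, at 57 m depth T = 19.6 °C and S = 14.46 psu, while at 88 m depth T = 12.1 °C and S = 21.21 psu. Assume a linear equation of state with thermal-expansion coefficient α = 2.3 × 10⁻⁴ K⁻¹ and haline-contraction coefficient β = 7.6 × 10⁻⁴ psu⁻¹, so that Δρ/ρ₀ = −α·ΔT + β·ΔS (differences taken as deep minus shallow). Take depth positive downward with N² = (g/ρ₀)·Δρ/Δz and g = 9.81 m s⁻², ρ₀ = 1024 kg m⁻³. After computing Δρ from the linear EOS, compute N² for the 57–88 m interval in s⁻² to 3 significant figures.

2.17 × 10⁻³ s⁻²

ΔT = -7.5 K, ΔS = +6.75 psu (deep − shallow).
Δρ/ρ₀ = −αΔT + βΔS = 1.725 × 10⁻³ + 5.13 × 10⁻³ = 6.855 × 10⁻³, so Δρ ≈ 7.020 kg m⁻³.
N² = (g/ρ₀)·Δρ/Δz = g·(Δρ/ρ₀)/Δz = 9.81 × 6.855 × 10⁻³ / 31 = 2.1693 × 10⁻³ s⁻² ≈ 2.17 × 10⁻³ s⁻².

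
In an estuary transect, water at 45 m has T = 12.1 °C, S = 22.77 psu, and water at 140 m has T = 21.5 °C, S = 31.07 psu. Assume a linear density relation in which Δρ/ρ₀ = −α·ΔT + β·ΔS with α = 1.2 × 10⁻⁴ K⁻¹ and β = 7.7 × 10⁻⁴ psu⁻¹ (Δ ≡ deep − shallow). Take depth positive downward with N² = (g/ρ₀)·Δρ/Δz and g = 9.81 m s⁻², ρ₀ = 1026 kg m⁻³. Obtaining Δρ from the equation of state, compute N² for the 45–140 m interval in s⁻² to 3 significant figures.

ΔT = +9.4 K, ΔS = +8.30 psu (deep − shallow).
Δρ/ρ₀ = −αΔT + βΔS = -1.128 × 10⁻³ + 6.391 × 10⁻³ = 5.263 × 10⁻³, so Δρ ≈ 5.400 kg m⁻³.
N² = (g/ρ₀)·Δρ/Δz = g·(Δρ/ρ₀)/Δz = 9.81 × 5.263 × 10⁻³ / 95 = 5.4347 × 10⁻⁴ s⁻² ≈ 5.43 × 10⁻⁴ s⁻².

5.43 × 10⁻⁴ s⁻²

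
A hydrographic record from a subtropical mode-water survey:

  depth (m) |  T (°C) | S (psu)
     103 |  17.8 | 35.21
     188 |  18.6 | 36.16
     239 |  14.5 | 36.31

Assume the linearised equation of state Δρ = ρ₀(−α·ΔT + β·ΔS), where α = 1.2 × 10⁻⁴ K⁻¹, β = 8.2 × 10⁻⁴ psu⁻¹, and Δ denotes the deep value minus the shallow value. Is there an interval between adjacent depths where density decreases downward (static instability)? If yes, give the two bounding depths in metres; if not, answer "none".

Evaluate Δρ/ρ₀ = −αΔT + βΔS across each adjacent pair:
  103–188 m: −αΔT+βΔS = −(1.2 × 10⁻⁴)(+0.8)+(8.2 × 10⁻⁴)(+0.95) = 6.8 × 10⁻⁴ → stable
  188–239 m: −αΔT+βΔS = −(1.2 × 10⁻⁴)(-4.1)+(8.2 × 10⁻⁴)(+0.15) = 6.1 × 10⁻⁴ → stable
Every interval has Δρ > 0: the column is stably stratified throughout.

none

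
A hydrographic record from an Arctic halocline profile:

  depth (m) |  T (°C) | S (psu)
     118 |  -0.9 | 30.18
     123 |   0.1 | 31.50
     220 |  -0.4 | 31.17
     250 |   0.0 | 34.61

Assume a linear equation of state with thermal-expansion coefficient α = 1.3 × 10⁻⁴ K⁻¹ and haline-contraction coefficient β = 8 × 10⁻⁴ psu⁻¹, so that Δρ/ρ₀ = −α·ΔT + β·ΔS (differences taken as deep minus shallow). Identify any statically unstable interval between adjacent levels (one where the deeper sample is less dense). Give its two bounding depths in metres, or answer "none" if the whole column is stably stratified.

123–220 m

Evaluate Δρ/ρ₀ = −αΔT + βΔS across each adjacent pair:
  118–123 m: −αΔT+βΔS = −(1.3 × 10⁻⁴)(+1.0)+(8 × 10⁻⁴)(+1.32) = 9.3 × 10⁻⁴ → stable
  123–220 m: −αΔT+βΔS = −(1.3 × 10⁻⁴)(-0.5)+(8 × 10⁻⁴)(-0.33) = -2.0 × 10⁻⁴ → UNSTABLE
  220–250 m: −αΔT+βΔS = −(1.3 × 10⁻⁴)(+0.4)+(8 × 10⁻⁴)(+3.44) = 2.7 × 10⁻³ → stable
The 123–220 m interval has Δρ < 0: lighter water underlies denser water.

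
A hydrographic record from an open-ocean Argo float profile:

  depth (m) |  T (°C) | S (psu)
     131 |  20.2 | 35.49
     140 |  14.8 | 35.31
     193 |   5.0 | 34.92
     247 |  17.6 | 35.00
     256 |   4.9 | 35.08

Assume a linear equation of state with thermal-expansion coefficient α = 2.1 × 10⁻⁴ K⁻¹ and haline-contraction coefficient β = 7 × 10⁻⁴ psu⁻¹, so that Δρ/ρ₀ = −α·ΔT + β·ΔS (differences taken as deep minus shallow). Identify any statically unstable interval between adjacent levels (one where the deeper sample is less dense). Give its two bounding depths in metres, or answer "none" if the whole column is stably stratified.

Evaluate Δρ/ρ₀ = −αΔT + βΔS across each adjacent pair:
  131–140 m: −αΔT+βΔS = −(2.1 × 10⁻⁴)(-5.4)+(7 × 10⁻⁴)(-0.18) = 1.0 × 10⁻³ → stable
  140–193 m: −αΔT+βΔS = −(2.1 × 10⁻⁴)(-9.8)+(7 × 10⁻⁴)(-0.39) = 1.8 × 10⁻³ → stable
  193–247 m: −αΔT+βΔS = −(2.1 × 10⁻⁴)(+12.6)+(7 × 10⁻⁴)(+0.08) = -2.6 × 10⁻³ → UNSTABLE
  247–256 m: −αΔT+βΔS = −(2.1 × 10⁻⁴)(-12.7)+(7 × 10⁻⁴)(+0.08) = 2.7 × 10⁻³ → stable
The 193–247 m interval has Δρ < 0: lighter water underlies denser water.

193–247 m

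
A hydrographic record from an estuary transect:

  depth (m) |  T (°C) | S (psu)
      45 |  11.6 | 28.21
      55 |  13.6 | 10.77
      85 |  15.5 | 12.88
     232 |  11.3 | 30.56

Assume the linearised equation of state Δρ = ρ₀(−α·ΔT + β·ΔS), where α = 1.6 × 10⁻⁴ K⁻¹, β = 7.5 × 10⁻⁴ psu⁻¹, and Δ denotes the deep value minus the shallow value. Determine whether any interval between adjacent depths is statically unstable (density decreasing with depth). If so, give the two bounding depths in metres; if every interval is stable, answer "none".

45–55 m

Evaluate Δρ/ρ₀ = −αΔT + βΔS across each adjacent pair:
  45–55 m: −αΔT+βΔS = −(1.6 × 10⁻⁴)(+2.0)+(7.5 × 10⁻⁴)(-17.44) = -0.013 → UNSTABLE
  55–85 m: −αΔT+βΔS = −(1.6 × 10⁻⁴)(+1.9)+(7.5 × 10⁻⁴)(+2.11) = 1.3 × 10⁻³ → stable
  85–232 m: −αΔT+βΔS = −(1.6 × 10⁻⁴)(-4.2)+(7.5 × 10⁻⁴)(+17.68) = 0.014 → stable
The 45–55 m interval has Δρ < 0: lighter water underlies denser water.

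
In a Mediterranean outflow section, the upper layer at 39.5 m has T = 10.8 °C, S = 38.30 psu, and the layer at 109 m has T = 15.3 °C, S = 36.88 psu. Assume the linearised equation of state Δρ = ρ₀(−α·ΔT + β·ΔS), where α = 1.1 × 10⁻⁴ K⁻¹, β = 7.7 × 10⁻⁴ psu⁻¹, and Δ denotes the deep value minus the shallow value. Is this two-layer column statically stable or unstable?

unstable

ΔT = 15.3 − 10.8 = +4.5 K and ΔS = 36.88 − 38.30 = -1.42 psu (deep − shallow).
−αΔT = -4.95 × 10⁻⁴; βΔS = -1.0934 × 10⁻³; sum Δρ/ρ₀ = -1.5884 × 10⁻³.
Δρ/ρ₀ < 0, so Δρ < 0: deeper water is lighter → statically unstable; the column would overturn.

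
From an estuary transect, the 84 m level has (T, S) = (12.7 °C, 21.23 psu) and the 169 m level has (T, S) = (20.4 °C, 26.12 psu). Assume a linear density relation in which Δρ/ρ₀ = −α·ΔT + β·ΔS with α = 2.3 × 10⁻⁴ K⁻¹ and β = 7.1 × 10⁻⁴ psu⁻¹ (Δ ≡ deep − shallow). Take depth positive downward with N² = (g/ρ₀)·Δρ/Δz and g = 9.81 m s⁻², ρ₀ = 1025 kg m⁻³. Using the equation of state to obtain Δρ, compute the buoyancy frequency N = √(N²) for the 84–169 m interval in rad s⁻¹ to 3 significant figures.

ΔT = +7.7 K, ΔS = +4.89 psu (deep − shallow).
Δρ/ρ₀ = −αΔT + βΔS = -1.771 × 10⁻³ + 3.4719 × 10⁻³ = 1.7009 × 10⁻³, so Δρ ≈ 1.743 kg m⁻³.
N² = (g/ρ₀)·Δρ/Δz = g·(Δρ/ρ₀)/Δz = 9.81 × 1.7009 × 10⁻³ / 85 = 1.9630 × 10⁻⁴ s⁻².
N = √(1.9630 × 10⁻⁴) = 0.014011 rad s⁻¹ ≈ 0.0140 rad s⁻¹.

0.0140 rad s⁻¹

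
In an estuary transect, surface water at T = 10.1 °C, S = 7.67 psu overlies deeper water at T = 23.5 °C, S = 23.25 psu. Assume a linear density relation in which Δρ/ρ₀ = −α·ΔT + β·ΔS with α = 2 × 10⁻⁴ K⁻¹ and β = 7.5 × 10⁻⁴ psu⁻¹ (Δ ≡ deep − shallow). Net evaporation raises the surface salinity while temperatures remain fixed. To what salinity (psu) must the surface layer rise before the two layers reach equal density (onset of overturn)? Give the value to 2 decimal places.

19.68 psu

Neutral buoyancy requires −α(T_deep − T_surf) + β(S_deep − S_surf′) = 0.
S_surf′ = S_deep − (α/β)·ΔT = 23.25 − (2 × 10⁻⁴/7.5 × 10⁻⁴)·(+13.4) = 19.6767 psu.
Increase required: 19.6767 − 7.67 = 12.0067 psu.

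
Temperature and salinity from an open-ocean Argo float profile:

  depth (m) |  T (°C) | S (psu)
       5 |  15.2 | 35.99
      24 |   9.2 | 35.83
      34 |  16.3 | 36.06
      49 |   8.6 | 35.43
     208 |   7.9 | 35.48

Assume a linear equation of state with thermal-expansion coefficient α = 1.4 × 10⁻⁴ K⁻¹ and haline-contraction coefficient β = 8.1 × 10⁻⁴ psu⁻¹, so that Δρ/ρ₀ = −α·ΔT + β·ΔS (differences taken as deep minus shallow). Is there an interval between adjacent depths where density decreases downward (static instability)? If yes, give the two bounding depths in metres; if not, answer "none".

Evaluate Δρ/ρ₀ = −αΔT + βΔS across each adjacent pair:
  5–24 m: −αΔT+βΔS = −(1.4 × 10⁻⁴)(-6.0)+(8.1 × 10⁻⁴)(-0.16) = 7.1 × 10⁻⁴ → stable
  24–34 m: −αΔT+βΔS = −(1.4 × 10⁻⁴)(+7.1)+(8.1 × 10⁻⁴)(+0.23) = -8.1 × 10⁻⁴ → UNSTABLE
  34–49 m: −αΔT+βΔS = −(1.4 × 10⁻⁴)(-7.7)+(8.1 × 10⁻⁴)(-0.63) = 5.7 × 10⁻⁴ → stable
  49–208 m: −αΔT+βΔS = −(1.4 × 10⁻⁴)(-0.7)+(8.1 × 10⁻⁴)(+0.05) = 1.4 × 10⁻⁴ → stable
The 24–34 m interval has Δρ < 0: lighter water underlies denser water.

24–34 m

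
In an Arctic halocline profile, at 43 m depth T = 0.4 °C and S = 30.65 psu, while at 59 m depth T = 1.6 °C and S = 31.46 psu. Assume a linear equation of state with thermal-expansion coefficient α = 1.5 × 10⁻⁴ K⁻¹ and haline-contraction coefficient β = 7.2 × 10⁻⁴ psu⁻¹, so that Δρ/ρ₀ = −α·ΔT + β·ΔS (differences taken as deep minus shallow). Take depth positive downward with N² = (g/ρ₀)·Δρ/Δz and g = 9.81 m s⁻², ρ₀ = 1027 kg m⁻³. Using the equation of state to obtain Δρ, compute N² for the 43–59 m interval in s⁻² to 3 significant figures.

2.47 × 10⁻⁴ s⁻²

ΔT = +1.2 K, ΔS = +0.81 psu (deep − shallow).
Δρ/ρ₀ = −αΔT + βΔS = -1.80 × 10⁻⁴ + 5.832 × 10⁻⁴ = 4.032 × 10⁻⁴, so Δρ ≈ 0.4141 kg m⁻³.
N² = (g/ρ₀)·Δρ/Δz = g·(Δρ/ρ₀)/Δz = 9.81 × 4.032 × 10⁻⁴ / 16 = 2.4721 × 10⁻⁴ s⁻² ≈ 2.47 × 10⁻⁴ s⁻².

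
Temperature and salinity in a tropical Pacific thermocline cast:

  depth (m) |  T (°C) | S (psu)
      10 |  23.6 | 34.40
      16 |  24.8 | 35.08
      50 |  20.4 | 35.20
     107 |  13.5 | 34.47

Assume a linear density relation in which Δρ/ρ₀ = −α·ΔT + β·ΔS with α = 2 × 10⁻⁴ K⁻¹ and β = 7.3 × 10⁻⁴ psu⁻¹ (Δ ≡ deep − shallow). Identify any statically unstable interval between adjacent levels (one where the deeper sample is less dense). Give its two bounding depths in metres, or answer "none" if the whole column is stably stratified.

Evaluate Δρ/ρ₀ = −αΔT + βΔS across each adjacent pair:
  10–16 m: −αΔT+βΔS = −(2 × 10⁻⁴)(+1.2)+(7.3 × 10⁻⁴)(+0.68) = 2.6 × 10⁻⁴ → stable
  16–50 m: −αΔT+βΔS = −(2 × 10⁻⁴)(-4.4)+(7.3 × 10⁻⁴)(+0.12) = 9.7 × 10⁻⁴ → stable
  50–107 m: −αΔT+βΔS = −(2 × 10⁻⁴)(-6.9)+(7.3 × 10⁻⁴)(-0.73) = 8.5 × 10⁻⁴ → stable
Every interval has Δρ > 0: the column is stably stratified throughout.

none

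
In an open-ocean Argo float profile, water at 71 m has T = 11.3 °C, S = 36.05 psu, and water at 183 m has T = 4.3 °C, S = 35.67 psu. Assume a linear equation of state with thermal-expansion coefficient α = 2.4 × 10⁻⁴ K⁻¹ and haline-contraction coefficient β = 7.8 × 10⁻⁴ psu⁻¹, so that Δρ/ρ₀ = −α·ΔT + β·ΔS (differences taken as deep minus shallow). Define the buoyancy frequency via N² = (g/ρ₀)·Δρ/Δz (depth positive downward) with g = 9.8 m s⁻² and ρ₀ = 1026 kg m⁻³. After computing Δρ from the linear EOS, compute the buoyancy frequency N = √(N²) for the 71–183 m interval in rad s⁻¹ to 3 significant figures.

0.0110 rad s⁻¹

ΔT = -7.0 K, ΔS = -0.38 psu (deep − shallow).
Δρ/ρ₀ = −αΔT + βΔS = 1.68 × 10⁻³ − 2.964 × 10⁻⁴ = 1.3836 × 10⁻³, so Δρ ≈ 1.420 kg m⁻³.
N² = (g/ρ₀)·Δρ/Δz = g·(Δρ/ρ₀)/Δz = 9.8 × 1.3836 × 10⁻³ / 112 = 1.2107 × 10⁻⁴ s⁻².
N = √(1.2107 × 10⁻⁴) = 0.011003 rad s⁻¹ ≈ 0.0110 rad s⁻¹.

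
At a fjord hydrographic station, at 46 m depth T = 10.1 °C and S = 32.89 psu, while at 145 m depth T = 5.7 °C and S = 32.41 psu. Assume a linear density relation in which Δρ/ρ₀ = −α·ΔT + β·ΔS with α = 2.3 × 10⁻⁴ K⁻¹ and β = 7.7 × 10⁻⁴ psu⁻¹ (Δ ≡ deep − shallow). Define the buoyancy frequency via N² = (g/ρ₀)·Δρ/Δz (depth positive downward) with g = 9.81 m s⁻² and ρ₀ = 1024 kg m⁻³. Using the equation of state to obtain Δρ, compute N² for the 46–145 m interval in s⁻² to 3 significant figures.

ΔT = -4.4 K, ΔS = -0.48 psu (deep − shallow).
Δρ/ρ₀ = −αΔT + βΔS = 1.012 × 10⁻³ − 3.696 × 10⁻⁴ = 6.424 × 10⁻⁴, so Δρ ≈ 0.6578 kg m⁻³.
N² = (g/ρ₀)·Δρ/Δz = g·(Δρ/ρ₀)/Δz = 9.81 × 6.424 × 10⁻⁴ / 99 = 6.3656 × 10⁻⁵ s⁻² ≈ 6.37 × 10⁻⁵ s⁻².

6.37 × 10⁻⁵ s⁻²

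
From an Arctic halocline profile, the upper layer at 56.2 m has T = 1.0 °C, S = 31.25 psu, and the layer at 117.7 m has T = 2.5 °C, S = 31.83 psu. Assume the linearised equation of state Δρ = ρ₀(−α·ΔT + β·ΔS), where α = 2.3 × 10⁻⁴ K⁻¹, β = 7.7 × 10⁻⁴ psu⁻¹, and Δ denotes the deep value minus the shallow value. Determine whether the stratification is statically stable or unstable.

stable

ΔT = 2.5 − 1.0 = +1.5 K and ΔS = 31.83 − 31.25 = +0.58 psu (deep − shallow).
−αΔT = -3.45 × 10⁻⁴; βΔS = 4.466 × 10⁻⁴; sum Δρ/ρ₀ = 1.016 × 10⁻⁴.
Δρ/ρ₀ > 0, so Δρ > 0: deeper water is denser → statically stable.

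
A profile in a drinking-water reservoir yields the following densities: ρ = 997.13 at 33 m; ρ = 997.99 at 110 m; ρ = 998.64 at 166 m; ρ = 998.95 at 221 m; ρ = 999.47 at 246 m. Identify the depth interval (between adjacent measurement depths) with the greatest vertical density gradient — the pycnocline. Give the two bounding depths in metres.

221–246 m

Compute the density gradient over each adjacent pair:
  33–110 m: Δρ/Δz = 0.86/77 = 0.011 kg m⁻⁴
  110–166 m: Δρ/Δz = 0.65/56 = 0.012 kg m⁻⁴
  166–221 m: Δρ/Δz = 0.31/55 = 5.6 × 10⁻³ kg m⁻⁴
  221–246 m: Δρ/Δz = 0.52/25 = 0.021 kg m⁻⁴
The largest gradient is in the 221–246 m interval — the pycnocline.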